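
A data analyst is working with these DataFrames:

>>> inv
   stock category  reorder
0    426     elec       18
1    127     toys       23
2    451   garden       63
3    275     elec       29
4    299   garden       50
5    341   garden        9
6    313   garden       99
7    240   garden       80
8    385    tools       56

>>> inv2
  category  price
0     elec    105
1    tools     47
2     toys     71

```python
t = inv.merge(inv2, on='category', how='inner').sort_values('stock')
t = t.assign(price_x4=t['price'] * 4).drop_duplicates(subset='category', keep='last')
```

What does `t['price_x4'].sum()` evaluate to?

892

merge on 'category' (how='inner') → 4 rows:
   stock category  reorder  price
0    426     elec       18    105
1    127     toys       23     71
2    275     elec       29    105
3    385    tools       56     47
sort by stock:
   stock category  reorder  price
1    127     toys       23     71
2    275     elec       29    105
3    385    tools       56     47
0    426     elec       18    105
add column price_x4 = t['price'] * 4:
   stock category  reorder  price  price_x4
1    127     toys       23     71       284
2    275     elec       29    105       420
3    385    tools       56     47       188
0    426     elec       18    105       420
drop duplicate category (keep=last):
   stock category  reorder  price  price_x4
1    127     toys       23     71       284
3    385    tools       56     47       188
0    426     elec       18    105       420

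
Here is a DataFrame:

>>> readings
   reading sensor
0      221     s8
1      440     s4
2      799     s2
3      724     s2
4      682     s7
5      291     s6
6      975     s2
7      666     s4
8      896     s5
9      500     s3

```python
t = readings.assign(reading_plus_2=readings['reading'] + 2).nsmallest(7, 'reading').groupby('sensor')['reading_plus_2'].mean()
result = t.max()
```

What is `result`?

add column reading_plus_2 = readings['reading'] + 2:
   reading sensor  reading_plus_2
0      221     s8             223
1      440     s4             442
2      799     s2             801
3      724     s2             726
4      682     s7             684
5      291     s6             293
6      975     s2             977
7      666     s4             668
8      896     s5             898
9      500     s3             502
take 7 rows with smallest reading:
   reading sensor  reading_plus_2
0      221     s8             223
5      291     s6             293
1      440     s4             442
9      500     s3             502
7      666     s4             668
4      682     s7             684
3      724     s2             726
group by sensor, mean of reading_plus_2:
sensor
s2    726.0
s3    502.0
s4    555.0
s6    293.0
s7    684.0
s8    223.0
Name: reading_plus_2, dtype: float64
max of the resulting series → 726.0

726.0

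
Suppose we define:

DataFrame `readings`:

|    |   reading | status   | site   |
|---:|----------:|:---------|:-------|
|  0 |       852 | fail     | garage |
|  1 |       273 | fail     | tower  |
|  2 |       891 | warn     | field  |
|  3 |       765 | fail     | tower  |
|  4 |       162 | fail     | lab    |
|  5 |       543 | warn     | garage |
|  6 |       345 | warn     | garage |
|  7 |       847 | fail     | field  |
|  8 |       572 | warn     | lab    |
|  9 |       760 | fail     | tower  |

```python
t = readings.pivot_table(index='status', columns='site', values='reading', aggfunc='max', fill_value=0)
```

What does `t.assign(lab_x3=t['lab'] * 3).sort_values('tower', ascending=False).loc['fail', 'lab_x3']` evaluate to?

pivot: rows=status, cols=site, max(reading):
site    field  garage  lab  tower
status                           
fail      847     852  162    765
warn      891     543  572      0
add column lab_x3 = t['lab'] * 3:
site    field  garage  lab  tower  lab_x3
status                                   
fail      847     852  162    765     486
warn      891     543  572      0    1716
sort by tower descending:
site    field  garage  lab  tower  lab_x3
status                                   
fail      847     852  162    765     486
warn      891     543  572      0    1716
So loc['fail', 'lab_x3'] = 486.

486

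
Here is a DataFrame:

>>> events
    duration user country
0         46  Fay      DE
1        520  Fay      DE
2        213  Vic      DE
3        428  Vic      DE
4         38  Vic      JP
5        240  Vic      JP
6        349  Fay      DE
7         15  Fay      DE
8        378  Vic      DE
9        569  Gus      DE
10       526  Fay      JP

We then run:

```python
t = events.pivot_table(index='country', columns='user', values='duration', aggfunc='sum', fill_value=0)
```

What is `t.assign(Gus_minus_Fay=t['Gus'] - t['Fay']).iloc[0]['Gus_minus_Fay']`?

pivot: rows=country, cols=user, sum(duration):
user     Fay  Gus   Vic
country                
DE       930  569  1019
JP       526    0   278
add column Gus_minus_Fay = t['Gus'] - t['Fay']:
user     Fay  Gus   Vic  Gus_minus_Fay
country                               
DE       930  569  1019           -361
JP       526    0   278           -526
Finally, value at position 0, column 'Gus_minus_Fay' = -361.

-361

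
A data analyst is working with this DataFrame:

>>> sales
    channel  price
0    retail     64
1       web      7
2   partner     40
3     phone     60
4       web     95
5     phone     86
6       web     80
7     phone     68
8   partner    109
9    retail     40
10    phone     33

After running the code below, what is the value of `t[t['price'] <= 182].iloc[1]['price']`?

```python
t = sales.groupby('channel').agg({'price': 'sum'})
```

group by channel, sum of price:
         price
channel       
partner    149
phone      247
retail     104
web        182
filter rows where price <= 182:
         price
channel       
partner    149
retail     104
web        182
The value at position 1, column 'price' is 104.

104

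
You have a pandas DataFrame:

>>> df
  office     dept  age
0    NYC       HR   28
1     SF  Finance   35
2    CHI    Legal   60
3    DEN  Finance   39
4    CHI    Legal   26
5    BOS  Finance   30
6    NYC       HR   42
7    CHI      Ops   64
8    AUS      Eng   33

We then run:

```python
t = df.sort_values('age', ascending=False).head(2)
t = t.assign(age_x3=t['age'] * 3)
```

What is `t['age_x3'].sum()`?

372

sort by age descending:
  office     dept  age
7    CHI      Ops   64
2    CHI    Legal   60
6    NYC       HR   42
3    DEN  Finance   39
1     SF  Finance   35
8    AUS      Eng   33
5    BOS  Finance   30
0    NYC       HR   28
4    CHI    Legal   26
take first 2 rows:
  office   dept  age
7    CHI    Ops   64
2    CHI  Legal   60
add column age_x3 = t['age'] * 3:
  office   dept  age  age_x3
7    CHI    Ops   64     192
2    CHI  Legal   60     180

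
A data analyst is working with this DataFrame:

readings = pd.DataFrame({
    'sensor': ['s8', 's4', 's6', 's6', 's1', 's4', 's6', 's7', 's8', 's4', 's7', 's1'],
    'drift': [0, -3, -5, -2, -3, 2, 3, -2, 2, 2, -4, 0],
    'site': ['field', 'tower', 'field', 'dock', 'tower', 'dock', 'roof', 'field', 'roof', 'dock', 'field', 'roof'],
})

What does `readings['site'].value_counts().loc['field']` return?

4

value_counts of site:
site
field    4
dock     3
roof     3
tower    2
Name: count, dtype: int64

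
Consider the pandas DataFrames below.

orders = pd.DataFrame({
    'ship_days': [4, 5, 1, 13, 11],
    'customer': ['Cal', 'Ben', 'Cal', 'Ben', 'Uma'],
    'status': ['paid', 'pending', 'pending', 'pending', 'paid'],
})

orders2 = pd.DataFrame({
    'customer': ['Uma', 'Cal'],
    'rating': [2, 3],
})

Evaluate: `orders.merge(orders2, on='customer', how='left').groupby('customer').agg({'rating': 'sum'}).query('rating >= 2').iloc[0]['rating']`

6.0

merge on 'customer' (how='left') → 5 rows:
   ship_days customer   status  rating
0          4      Cal     paid     3.0
1          5      Ben  pending     NaN
2          1      Cal  pending     3.0
3         13      Ben  pending     NaN
4         11      Uma     paid     2.0
group by customer, sum of rating:
          rating
customer        
Ben          0.0
Cal          6.0
Uma          2.0
filter rows where rating >= 2:
          rating
customer        
Cal          6.0
Uma          2.0
value at position 0, column 'rating' → 6.0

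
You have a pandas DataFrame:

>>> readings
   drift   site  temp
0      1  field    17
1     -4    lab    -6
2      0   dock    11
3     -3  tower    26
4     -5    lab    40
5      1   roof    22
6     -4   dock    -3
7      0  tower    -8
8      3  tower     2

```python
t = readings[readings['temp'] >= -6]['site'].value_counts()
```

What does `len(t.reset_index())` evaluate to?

filter rows where temp >= -6:
   drift   site  temp
0      1  field    17
1     -4    lab    -6
2      0   dock    11
3     -3  tower    26
4     -5    lab    40
5      1   roof    22
6     -4   dock    -3
8      3  tower     2
value_counts of site:
site
lab      2
dock     2
tower    2
field    1
roof     1
Name: count, dtype: int64
reset_index():
    site  count
0    lab      2
1   dock      2
2  tower      2
3  field      1
4   roof      1
Hence 5.

5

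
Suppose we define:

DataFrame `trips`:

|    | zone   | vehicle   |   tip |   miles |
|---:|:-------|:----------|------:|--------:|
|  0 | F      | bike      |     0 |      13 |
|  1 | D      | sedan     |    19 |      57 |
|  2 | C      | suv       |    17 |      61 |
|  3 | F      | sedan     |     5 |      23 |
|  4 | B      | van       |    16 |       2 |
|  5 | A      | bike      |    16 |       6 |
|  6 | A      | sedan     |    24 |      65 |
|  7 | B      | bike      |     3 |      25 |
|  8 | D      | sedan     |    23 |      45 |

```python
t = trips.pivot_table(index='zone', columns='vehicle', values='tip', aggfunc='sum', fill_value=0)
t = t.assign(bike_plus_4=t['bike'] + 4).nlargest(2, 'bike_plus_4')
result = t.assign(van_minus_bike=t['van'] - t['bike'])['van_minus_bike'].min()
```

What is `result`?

pivot: rows=zone, cols=vehicle, sum(tip):
vehicle  bike  sedan  suv  van
zone                          
A          16     24    0    0
B           3      0    0   16
C           0      0   17    0
D           0     42    0    0
F           0      5    0    0
add column bike_plus_4 = t['bike'] + 4:
vehicle  bike  sedan  suv  van  bike_plus_4
zone                                       
A          16     24    0    0           20
B           3      0    0   16            7
C           0      0   17    0            4
D           0     42    0    0            4
F           0      5    0    0            4
take 2 rows with largest bike_plus_4:
vehicle  bike  sedan  suv  van  bike_plus_4
zone                                       
A          16     24    0    0           20
B           3      0    0   16            7
add column van_minus_bike = t['van'] - t['bike']:
vehicle  bike  sedan  suv  van  bike_plus_4  van_minus_bike
zone                                                       
A          16     24    0    0           20             -16
B           3      0    0   16            7              13

-16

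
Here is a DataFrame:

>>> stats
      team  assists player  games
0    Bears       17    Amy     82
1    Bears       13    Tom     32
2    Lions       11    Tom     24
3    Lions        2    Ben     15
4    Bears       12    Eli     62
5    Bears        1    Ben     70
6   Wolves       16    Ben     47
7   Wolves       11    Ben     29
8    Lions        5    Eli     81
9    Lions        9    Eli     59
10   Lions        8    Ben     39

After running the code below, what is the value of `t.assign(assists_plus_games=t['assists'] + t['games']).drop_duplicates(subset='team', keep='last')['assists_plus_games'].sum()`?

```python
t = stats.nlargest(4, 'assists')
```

137

take 4 rows with largest assists:
     team  assists player  games
0   Bears       17    Amy     82
6  Wolves       16    Ben     47
1   Bears       13    Tom     32
4   Bears       12    Eli     62
add column assists_plus_games = t['assists'] + t['games']:
     team  assists player  games  assists_plus_games
0   Bears       17    Amy     82                  99
6  Wolves       16    Ben     47                  63
1   Bears       13    Tom     32                  45
4   Bears       12    Eli     62                  74
drop duplicate team (keep=last):
     team  assists player  games  assists_plus_games
6  Wolves       16    Ben     47                  63
4   Bears       12    Eli     62                  74
So sum() = 137.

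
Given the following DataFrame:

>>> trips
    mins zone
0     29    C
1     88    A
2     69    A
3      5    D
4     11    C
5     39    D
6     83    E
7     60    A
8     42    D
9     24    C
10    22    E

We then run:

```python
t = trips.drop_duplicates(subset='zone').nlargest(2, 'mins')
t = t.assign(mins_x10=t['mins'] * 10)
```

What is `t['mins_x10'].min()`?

830

drop duplicate zone (keep=first):
   mins zone
0    29    C
1    88    A
3     5    D
6    83    E
take 2 rows with largest mins:
   mins zone
1    88    A
6    83    E
add column mins_x10 = t['mins'] * 10:
   mins zone  mins_x10
1    88    A       880
6    83    E       830
Hence 830.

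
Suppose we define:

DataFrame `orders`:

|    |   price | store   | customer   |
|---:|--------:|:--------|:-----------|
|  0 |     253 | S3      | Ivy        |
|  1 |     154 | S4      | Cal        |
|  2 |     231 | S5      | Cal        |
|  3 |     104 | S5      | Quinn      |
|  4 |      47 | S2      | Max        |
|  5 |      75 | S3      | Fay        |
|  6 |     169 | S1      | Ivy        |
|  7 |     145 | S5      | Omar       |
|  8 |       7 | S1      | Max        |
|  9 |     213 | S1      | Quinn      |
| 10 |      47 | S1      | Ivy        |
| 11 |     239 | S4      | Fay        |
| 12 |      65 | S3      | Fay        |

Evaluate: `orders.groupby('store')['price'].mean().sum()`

643.5

group by store, mean of price:
store
S1    109.0
S2     47.0
S3    131.0
S4    196.5
S5    160.0
Name: price, dtype: float64
The sum of the resulting series is 643.5.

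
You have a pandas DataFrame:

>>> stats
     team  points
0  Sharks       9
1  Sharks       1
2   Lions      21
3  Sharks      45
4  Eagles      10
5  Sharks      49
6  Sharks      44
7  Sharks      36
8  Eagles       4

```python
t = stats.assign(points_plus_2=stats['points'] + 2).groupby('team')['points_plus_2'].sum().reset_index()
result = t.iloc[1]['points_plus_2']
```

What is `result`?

add column points_plus_2 = stats['points'] + 2:
     team  points  points_plus_2
0  Sharks       9             11
1  Sharks       1              3
2   Lions      21             23
3  Sharks      45             47
4  Eagles      10             12
5  Sharks      49             51
6  Sharks      44             46
7  Sharks      36             38
8  Eagles       4              6
group by team, sum of points_plus_2:
team
Eagles     18
Lions      23
Sharks    196
Name: points_plus_2, dtype: int64
reset_index():
     team  points_plus_2
0  Eagles             18
1   Lions             23
2  Sharks            196
The value at position 1, column 'points_plus_2' is 23.

23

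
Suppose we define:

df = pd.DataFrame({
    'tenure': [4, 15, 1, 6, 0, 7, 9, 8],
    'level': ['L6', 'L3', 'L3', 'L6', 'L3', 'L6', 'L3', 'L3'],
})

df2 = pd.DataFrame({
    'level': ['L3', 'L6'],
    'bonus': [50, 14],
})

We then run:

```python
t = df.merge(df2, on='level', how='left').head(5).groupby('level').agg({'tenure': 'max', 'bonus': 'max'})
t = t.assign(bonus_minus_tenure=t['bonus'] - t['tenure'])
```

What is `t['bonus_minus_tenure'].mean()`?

merge on 'level' (how='left') → 8 rows:
   tenure level  bonus
0       4    L6     14
1      15    L3     50
2       1    L3     50
3       6    L6     14
4       0    L3     50
5       7    L6     14
6       9    L3     50
7       8    L3     50
take first 5 rows:
   tenure level  bonus
0       4    L6     14
1      15    L3     50
2       1    L3     50
3       6    L6     14
4       0    L3     50
group by level: max(tenure), max(bonus):
       tenure  bonus
level               
L3         15     50
L6          6     14
add column bonus_minus_tenure = t['bonus'] - t['tenure']:
       tenure  bonus  bonus_minus_tenure
level                                   
L3         15     50                  35
L6          6     14                   8
Hence 21.5.

21.5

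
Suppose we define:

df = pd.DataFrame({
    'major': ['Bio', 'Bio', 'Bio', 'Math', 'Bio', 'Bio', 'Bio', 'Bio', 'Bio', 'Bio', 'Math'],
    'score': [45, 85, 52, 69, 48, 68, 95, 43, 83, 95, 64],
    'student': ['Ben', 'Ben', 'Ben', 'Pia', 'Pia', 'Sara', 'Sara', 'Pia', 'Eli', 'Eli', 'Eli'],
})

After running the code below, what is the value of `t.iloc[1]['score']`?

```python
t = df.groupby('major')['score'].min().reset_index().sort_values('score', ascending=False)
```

43

group by major, min of score:
major
Bio     43
Math    64
Name: score, dtype: int64
reset_index():
  major  score
0   Bio     43
1  Math     64
sort by score descending:
  major  score
1  Math     64
0   Bio     43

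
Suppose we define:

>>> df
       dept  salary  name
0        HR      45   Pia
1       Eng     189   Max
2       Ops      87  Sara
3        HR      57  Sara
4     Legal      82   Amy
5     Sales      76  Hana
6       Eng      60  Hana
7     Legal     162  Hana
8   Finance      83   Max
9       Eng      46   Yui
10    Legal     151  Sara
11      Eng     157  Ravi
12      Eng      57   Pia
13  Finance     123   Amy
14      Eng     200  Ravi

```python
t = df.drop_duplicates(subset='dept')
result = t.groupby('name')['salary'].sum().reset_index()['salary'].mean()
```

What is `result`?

drop duplicate dept (keep=first):
      dept  salary  name
0       HR      45   Pia
1      Eng     189   Max
2      Ops      87  Sara
4    Legal      82   Amy
5    Sales      76  Hana
8  Finance      83   Max
group by name, sum of salary:
name
Amy      82
Hana     76
Max     272
Pia      45
Sara     87
Name: salary, dtype: int64
reset_index():
   name  salary
0   Amy      82
1  Hana      76
2   Max     272
3   Pia      45
4  Sara      87
Taking the mean of column 'salary' gives 112.4.

112.4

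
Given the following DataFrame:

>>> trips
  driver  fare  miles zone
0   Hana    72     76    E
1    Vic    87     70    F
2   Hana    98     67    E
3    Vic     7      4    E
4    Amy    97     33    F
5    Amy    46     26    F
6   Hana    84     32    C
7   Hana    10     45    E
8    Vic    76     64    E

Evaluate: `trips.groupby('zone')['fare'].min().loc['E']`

7

group by zone, min of fare:
zone
C    84
E     7
F    46
Name: fare, dtype: int64
Reading off the value at index 'E', we get 7.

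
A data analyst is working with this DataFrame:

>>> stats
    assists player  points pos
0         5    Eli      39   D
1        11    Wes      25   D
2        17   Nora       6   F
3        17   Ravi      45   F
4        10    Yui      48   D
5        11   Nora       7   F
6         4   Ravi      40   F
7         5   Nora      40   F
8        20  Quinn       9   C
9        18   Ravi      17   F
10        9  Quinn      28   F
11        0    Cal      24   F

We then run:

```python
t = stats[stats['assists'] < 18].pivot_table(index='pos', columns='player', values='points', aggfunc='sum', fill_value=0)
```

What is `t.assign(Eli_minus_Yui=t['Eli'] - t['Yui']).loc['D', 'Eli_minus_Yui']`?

-9

filter rows where assists < 18:
    assists player  points pos
0         5    Eli      39   D
1        11    Wes      25   D
2        17   Nora       6   F
3        17   Ravi      45   F
4        10    Yui      48   D
5        11   Nora       7   F
6         4   Ravi      40   F
7         5   Nora      40   F
10        9  Quinn      28   F
11        0    Cal      24   F
pivot: rows=pos, cols=player, sum(points):
player  Cal  Eli  Nora  Quinn  Ravi  Wes  Yui
pos                                          
D         0   39     0      0     0   25   48
F        24    0    53     28    85    0    0
add column Eli_minus_Yui = t['Eli'] - t['Yui']:
player  Cal  Eli  Nora  Quinn  Ravi  Wes  Yui  Eli_minus_Yui
pos                                                         
D         0   39     0      0     0   25   48             -9
F        24    0    53     28    85    0    0              0
value at row 'D', column 'Eli_minus_Yui' → -9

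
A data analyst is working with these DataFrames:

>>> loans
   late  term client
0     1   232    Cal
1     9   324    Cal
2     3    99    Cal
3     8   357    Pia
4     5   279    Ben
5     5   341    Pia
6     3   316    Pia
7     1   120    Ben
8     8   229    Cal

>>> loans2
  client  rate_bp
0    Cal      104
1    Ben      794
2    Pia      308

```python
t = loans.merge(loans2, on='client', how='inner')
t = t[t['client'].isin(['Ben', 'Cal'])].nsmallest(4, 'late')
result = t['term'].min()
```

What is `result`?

99

merge on 'client' (how='inner') → 9 rows:
   late  term client  rate_bp
0     1   232    Cal      104
1     9   324    Cal      104
2     3    99    Cal      104
3     8   357    Pia      308
4     5   279    Ben      794
5     5   341    Pia      308
6     3   316    Pia      308
7     1   120    Ben      794
8     8   229    Cal      104
filter rows where client in ['Ben', 'Cal']:
   late  term client  rate_bp
0     1   232    Cal      104
1     9   324    Cal      104
2     3    99    Cal      104
4     5   279    Ben      794
7     1   120    Ben      794
8     8   229    Cal      104
take 4 rows with smallest late:
   late  term client  rate_bp
0     1   232    Cal      104
7     1   120    Ben      794
2     3    99    Cal      104
4     5   279    Ben      794
Reading off the min of column 'term', we get 99.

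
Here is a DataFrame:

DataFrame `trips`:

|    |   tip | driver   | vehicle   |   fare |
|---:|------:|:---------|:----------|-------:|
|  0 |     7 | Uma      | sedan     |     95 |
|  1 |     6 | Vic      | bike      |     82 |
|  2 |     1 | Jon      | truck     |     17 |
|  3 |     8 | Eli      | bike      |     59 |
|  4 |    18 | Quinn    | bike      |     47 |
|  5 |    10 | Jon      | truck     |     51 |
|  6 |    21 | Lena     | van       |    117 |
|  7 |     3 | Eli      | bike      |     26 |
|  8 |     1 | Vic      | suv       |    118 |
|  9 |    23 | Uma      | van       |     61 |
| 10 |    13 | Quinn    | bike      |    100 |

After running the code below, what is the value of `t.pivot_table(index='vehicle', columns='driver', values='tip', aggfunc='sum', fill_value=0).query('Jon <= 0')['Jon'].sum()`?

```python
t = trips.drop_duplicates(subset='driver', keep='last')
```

drop duplicate driver (keep=last):
    tip driver vehicle  fare
5    10    Jon   truck    51
6    21   Lena     van   117
7     3    Eli    bike    26
8     1    Vic     suv   118
9    23    Uma     van    61
10   13  Quinn    bike   100
pivot: rows=vehicle, cols=driver, sum(tip):
driver   Eli  Jon  Lena  Quinn  Uma  Vic
vehicle                                 
bike       3    0     0     13    0    0
suv        0    0     0      0    0    1
truck      0   10     0      0    0    0
van        0    0    21      0   23    0
filter rows where Jon <= 0:
driver   Eli  Jon  Lena  Quinn  Uma  Vic
vehicle                                 
bike       3    0     0     13    0    0
suv        0    0     0      0    0    1
van        0    0    21      0   23    0
The sum of column 'Jon' is 0.

0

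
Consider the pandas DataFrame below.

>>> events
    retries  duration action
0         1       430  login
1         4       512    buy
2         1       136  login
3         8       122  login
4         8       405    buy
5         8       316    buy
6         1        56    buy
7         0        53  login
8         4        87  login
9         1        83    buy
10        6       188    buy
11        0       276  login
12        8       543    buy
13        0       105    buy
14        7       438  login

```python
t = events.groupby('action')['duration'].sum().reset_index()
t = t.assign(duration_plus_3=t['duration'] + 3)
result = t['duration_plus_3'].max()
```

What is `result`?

2211

group by action, sum of duration:
action
buy      2208
login    1542
Name: duration, dtype: int64
reset_index():
  action  duration
0    buy      2208
1  login      1542
add column duration_plus_3 = t['duration'] + 3:
  action  duration  duration_plus_3
0    buy      2208             2211
1  login      1542             1545
Then the max of column 'duration_plus_3': 2211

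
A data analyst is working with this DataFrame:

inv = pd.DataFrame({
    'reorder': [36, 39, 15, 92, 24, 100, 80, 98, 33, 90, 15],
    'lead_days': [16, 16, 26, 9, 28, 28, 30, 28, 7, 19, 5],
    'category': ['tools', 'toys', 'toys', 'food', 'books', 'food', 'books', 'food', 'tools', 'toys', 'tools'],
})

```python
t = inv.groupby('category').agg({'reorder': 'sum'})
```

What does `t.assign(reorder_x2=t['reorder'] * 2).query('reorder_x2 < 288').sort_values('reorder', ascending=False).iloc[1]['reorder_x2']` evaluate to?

group by category, sum of reorder:
          reorder
category         
books         104
food          290
tools          84
toys          144
add column reorder_x2 = t['reorder'] * 2:
          reorder  reorder_x2
category                     
books         104         208
food          290         580
tools          84         168
toys          144         288
filter rows where reorder_x2 < 288:
          reorder  reorder_x2
category                     
books         104         208
tools          84         168
sort by reorder descending:
          reorder  reorder_x2
category                     
books         104         208
tools          84         168
Reading off the value at position 1, column 'reorder_x2', we get 168.

168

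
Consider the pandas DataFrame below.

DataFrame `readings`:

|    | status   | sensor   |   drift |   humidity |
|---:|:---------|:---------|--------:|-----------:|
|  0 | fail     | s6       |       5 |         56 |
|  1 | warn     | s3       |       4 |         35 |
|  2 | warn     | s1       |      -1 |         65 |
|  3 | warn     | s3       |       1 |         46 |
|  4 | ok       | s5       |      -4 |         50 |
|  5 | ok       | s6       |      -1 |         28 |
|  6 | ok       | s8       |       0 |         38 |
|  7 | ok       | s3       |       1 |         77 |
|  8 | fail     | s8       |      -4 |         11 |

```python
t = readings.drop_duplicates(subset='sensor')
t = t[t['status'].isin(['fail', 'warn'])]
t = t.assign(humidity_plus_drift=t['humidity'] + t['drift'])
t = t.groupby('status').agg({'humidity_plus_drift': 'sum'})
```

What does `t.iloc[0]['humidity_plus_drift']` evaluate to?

61

drop duplicate sensor (keep=first):
  status sensor  drift  humidity
0   fail     s6      5        56
1   warn     s3      4        35
2   warn     s1     -1        65
4     ok     s5     -4        50
6     ok     s8      0        38
filter rows where status in ['fail', 'warn']:
  status sensor  drift  humidity
0   fail     s6      5        56
1   warn     s3      4        35
2   warn     s1     -1        65
add column humidity_plus_drift = t['humidity'] + t['drift']:
  status sensor  drift  humidity  humidity_plus_drift
0   fail     s6      5        56                   61
1   warn     s3      4        35                   39
2   warn     s1     -1        65                   64
group by status, sum of humidity_plus_drift:
        humidity_plus_drift
status                     
fail                     61
warn                    103
Taking the value at position 0, column 'humidity_plus_drift' gives 61.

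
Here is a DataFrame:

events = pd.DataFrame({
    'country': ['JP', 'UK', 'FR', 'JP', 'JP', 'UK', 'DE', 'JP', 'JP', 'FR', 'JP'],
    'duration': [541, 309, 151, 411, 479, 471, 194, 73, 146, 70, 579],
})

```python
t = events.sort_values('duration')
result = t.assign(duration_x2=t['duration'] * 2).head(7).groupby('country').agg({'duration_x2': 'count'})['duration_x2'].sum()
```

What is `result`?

sort by duration:
   country  duration
9       FR        70
7       JP        73
8       JP       146
2       FR       151
6       DE       194
1       UK       309
3       JP       411
5       UK       471
4       JP       479
0       JP       541
10      JP       579
add column duration_x2 = t['duration'] * 2:
   country  duration  duration_x2
9       FR        70          140
7       JP        73          146
8       JP       146          292
2       FR       151          302
6       DE       194          388
1       UK       309          618
3       JP       411          822
5       UK       471          942
4       JP       479          958
0       JP       541         1082
10      JP       579         1158
take first 7 rows:
  country  duration  duration_x2
9      FR        70          140
7      JP        73          146
8      JP       146          292
2      FR       151          302
6      DE       194          388
1      UK       309          618
3      JP       411          822
group by country, count of duration_x2:
         duration_x2
country             
DE                 1
FR                 2
JP                 3
UK                 1
Then the sum of column 'duration_x2': 7

7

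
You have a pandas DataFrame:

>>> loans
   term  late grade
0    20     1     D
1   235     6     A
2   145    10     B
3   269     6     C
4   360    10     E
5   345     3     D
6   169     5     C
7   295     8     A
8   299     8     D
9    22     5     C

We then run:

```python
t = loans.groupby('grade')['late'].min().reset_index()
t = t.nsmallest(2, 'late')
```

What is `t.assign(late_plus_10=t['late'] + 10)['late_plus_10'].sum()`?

26

group by grade, min of late:
grade
A     6
B    10
C     5
D     1
E    10
Name: late, dtype: int64
reset_index():
  grade  late
0     A     6
1     B    10
2     C     5
3     D     1
4     E    10
take 2 rows with smallest late:
  grade  late
3     D     1
2     C     5
add column late_plus_10 = t['late'] + 10:
  grade  late  late_plus_10
3     D     1            11
2     C     5            15
Then the sum of column 'late_plus_10': 26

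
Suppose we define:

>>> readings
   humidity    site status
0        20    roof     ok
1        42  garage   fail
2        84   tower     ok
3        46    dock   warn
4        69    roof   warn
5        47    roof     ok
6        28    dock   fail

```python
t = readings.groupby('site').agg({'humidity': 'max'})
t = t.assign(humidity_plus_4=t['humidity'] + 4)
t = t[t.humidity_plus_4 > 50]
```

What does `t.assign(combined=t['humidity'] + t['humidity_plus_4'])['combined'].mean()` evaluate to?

group by site, max of humidity:
        humidity
site            
dock          46
garage        42
roof          69
tower         84
add column humidity_plus_4 = t['humidity'] + 4:
        humidity  humidity_plus_4
site                             
dock          46               50
garage        42               46
roof          69               73
tower         84               88
filter rows where humidity_plus_4 > 50:
       humidity  humidity_plus_4
site                            
roof         69               73
tower        84               88
add column combined = t['humidity'] + t['humidity_plus_4']:
       humidity  humidity_plus_4  combined
site                                      
roof         69               73       142
tower        84               88       172
Finally, mean of column 'combined' = 157.0.

157.0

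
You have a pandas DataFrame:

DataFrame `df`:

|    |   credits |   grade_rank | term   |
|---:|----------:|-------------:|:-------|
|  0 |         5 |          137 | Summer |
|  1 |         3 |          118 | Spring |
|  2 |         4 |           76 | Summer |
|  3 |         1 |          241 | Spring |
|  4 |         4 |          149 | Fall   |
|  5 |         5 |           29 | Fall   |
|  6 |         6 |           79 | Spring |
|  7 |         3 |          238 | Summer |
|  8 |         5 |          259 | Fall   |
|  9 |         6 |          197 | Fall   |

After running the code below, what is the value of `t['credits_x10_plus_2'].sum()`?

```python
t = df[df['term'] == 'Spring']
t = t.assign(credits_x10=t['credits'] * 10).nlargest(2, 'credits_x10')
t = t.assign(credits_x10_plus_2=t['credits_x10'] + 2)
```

94

filter rows where term == 'Spring':
   credits  grade_rank    term
1        3         118  Spring
3        1         241  Spring
6        6          79  Spring
add column credits_x10 = t['credits'] * 10:
   credits  grade_rank    term  credits_x10
1        3         118  Spring           30
3        1         241  Spring           10
6        6          79  Spring           60
take 2 rows with largest credits_x10:
   credits  grade_rank    term  credits_x10
6        6          79  Spring           60
1        3         118  Spring           30
add column credits_x10_plus_2 = t['credits_x10'] + 2:
   credits  grade_rank    term  credits_x10  credits_x10_plus_2
6        6          79  Spring           60                  62
1        3         118  Spring           30                  32
sum of column 'credits_x10_plus_2' → 94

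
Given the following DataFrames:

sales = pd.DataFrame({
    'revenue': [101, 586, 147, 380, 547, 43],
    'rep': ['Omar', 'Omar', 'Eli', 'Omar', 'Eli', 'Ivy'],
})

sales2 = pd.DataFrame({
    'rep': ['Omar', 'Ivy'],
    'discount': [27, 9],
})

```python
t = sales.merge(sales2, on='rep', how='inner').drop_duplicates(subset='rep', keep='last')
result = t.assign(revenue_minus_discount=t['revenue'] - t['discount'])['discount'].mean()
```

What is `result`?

18.0

merge on 'rep' (how='inner') → 4 rows:
   revenue   rep  discount
0      101  Omar        27
1      586  Omar        27
2      380  Omar        27
3       43   Ivy         9
drop duplicate rep (keep=last):
   revenue   rep  discount
2      380  Omar        27
3       43   Ivy         9
add column revenue_minus_discount = t['revenue'] - t['discount']:
   revenue   rep  discount  revenue_minus_discount
2      380  Omar        27                     353
3       43   Ivy         9                      34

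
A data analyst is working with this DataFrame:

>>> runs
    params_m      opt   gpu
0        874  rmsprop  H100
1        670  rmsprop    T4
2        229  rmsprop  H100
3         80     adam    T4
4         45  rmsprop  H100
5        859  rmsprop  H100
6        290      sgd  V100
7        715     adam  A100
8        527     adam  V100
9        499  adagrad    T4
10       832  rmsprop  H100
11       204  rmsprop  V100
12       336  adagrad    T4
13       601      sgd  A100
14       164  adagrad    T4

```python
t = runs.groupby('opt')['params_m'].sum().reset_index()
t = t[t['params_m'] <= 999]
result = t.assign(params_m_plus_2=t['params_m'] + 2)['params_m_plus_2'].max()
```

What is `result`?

1001

group by opt, sum of params_m:
opt
adagrad     999
adam       1322
rmsprop    3713
sgd         891
Name: params_m, dtype: int64
reset_index():
       opt  params_m
0  adagrad       999
1     adam      1322
2  rmsprop      3713
3      sgd       891
filter rows where params_m <= 999:
       opt  params_m
0  adagrad       999
3      sgd       891
add column params_m_plus_2 = t['params_m'] + 2:
       opt  params_m  params_m_plus_2
0  adagrad       999             1001
3      sgd       891              893
Reading off the max of column 'params_m_plus_2', we get 1001.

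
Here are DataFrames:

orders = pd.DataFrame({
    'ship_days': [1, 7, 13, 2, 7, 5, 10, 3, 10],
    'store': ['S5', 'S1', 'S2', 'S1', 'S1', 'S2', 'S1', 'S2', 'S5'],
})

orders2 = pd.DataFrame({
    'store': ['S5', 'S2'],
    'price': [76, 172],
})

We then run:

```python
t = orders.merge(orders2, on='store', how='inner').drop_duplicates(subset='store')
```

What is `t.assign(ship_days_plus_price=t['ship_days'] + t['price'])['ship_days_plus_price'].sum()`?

262

merge on 'store' (how='inner') → 5 rows:
   ship_days store  price
0          1    S5     76
1         13    S2    172
2          5    S2    172
3          3    S2    172
4         10    S5     76
drop duplicate store (keep=first):
   ship_days store  price
0          1    S5     76
1         13    S2    172
add column ship_days_plus_price = t['ship_days'] + t['price']:
   ship_days store  price  ship_days_plus_price
0          1    S5     76                    77
1         13    S2    172                   185
Taking the sum of column 'ship_days_plus_price' gives 262.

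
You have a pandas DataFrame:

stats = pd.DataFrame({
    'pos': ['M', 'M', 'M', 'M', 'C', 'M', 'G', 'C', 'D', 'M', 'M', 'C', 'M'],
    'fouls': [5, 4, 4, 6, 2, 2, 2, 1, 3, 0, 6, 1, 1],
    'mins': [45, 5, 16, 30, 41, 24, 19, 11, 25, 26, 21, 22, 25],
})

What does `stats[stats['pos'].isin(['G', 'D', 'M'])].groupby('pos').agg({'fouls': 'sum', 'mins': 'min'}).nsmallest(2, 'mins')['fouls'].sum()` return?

30

filter rows where pos in ['G', 'D', 'M']:
   pos  fouls  mins
0    M      5    45
1    M      4     5
2    M      4    16
3    M      6    30
5    M      2    24
6    G      2    19
8    D      3    25
9    M      0    26
10   M      6    21
12   M      1    25
group by pos: sum(fouls), min(mins):
     fouls  mins
pos             
D        3    25
G        2    19
M       28     5
take 2 rows with smallest mins:
     fouls  mins
pos             
M       28     5
G        2    19
Then the sum of column 'fouls': 30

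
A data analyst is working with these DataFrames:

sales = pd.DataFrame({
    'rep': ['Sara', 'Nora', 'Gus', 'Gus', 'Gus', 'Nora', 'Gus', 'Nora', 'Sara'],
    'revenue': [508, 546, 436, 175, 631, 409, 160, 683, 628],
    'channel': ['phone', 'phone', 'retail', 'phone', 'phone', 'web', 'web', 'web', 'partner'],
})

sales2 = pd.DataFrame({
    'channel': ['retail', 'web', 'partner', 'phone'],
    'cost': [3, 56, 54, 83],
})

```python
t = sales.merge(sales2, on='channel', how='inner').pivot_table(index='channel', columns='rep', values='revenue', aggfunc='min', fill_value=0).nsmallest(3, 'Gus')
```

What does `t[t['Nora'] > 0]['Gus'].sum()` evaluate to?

335

merge on 'channel' (how='inner') → 9 rows:
    rep  revenue  channel  cost
0  Sara      508    phone    83
1  Nora      546    phone    83
2   Gus      436   retail     3
3   Gus      175    phone    83
4   Gus      631    phone    83
5  Nora      409      web    56
6   Gus      160      web    56
7  Nora      683      web    56
8  Sara      628  partner    54
pivot: rows=channel, cols=rep, min(revenue):
rep      Gus  Nora  Sara
channel                 
partner    0     0   628
phone    175   546   508
retail   436     0     0
web      160   409     0
take 3 rows with smallest Gus:
rep      Gus  Nora  Sara
channel                 
partner    0     0   628
web      160   409     0
phone    175   546   508
filter rows where Nora > 0:
rep      Gus  Nora  Sara
channel                 
web      160   409     0
phone    175   546   508
Hence 335.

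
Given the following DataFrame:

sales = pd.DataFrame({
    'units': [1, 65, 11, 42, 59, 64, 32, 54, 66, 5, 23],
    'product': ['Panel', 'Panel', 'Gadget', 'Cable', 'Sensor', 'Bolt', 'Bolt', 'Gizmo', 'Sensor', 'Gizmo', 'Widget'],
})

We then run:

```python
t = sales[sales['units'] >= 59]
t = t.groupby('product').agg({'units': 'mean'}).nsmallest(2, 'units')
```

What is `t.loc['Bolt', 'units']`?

filter rows where units >= 59:
   units product
1     65   Panel
4     59  Sensor
5     64    Bolt
8     66  Sensor
group by product, mean of units:
         units
product       
Bolt      64.0
Panel     65.0
Sensor    62.5
take 2 rows with smallest units:
         units
product       
Sensor    62.5
Bolt      64.0

64.0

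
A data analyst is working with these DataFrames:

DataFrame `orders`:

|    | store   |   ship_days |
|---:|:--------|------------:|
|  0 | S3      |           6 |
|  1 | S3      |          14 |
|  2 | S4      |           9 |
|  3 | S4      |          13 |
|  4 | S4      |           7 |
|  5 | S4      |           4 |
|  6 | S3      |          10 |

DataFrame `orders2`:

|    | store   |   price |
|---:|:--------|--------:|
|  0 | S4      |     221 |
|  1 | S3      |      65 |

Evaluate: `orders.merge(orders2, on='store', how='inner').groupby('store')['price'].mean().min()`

65.0

merge on 'store' (how='inner') → 7 rows:
  store  ship_days  price
0    S3          6     65
1    S3         14     65
2    S4          9    221
3    S4         13    221
4    S4          7    221
5    S4          4    221
6    S3         10     65
group by store, mean of price:
store
S3     65.0
S4    221.0
Name: price, dtype: float64
Reading off the min of the resulting series, we get 65.0.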